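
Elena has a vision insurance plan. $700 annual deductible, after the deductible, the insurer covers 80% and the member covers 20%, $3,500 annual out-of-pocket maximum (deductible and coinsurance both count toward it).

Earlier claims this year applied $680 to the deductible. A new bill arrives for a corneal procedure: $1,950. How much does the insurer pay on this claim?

$1,544

Remaining deductible: $700 − $680 = $20.
The remaining $1,930 (= $1,950 − $20) moves to coinsurance.
Member's 20% share of $1,930 is $386.
That puts the member's cost at $20 + $386 = $406 before any cap.
Cumulative spending $680 + $406 = $1,086 stays under the $3,500 maximum.
The plan picks up $1,950 − $406 = $1,544.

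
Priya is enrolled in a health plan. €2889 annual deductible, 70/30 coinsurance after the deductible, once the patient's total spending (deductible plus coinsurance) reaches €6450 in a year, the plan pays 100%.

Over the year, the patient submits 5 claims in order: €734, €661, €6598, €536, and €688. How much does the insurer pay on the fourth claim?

Claim 1 (€734): fully absorbed by the deductible. Patient pays €734; OOP now €734. Plan pays €734 − €734 = €0.
Claim 2 (€661): entire amount goes to the deductible. Cost to patient: €661. OOP to date €1395. Insurer: €661 − €661 = €0.
Claim 3 (€6598): €1494 finishes the deductible; €5104 goes to coinsurance; coinsurance €5104 × 30% = €1531.20. Patient pays €3025.20; OOP now €4420.20. Plan pays €6598 − €3025.20 = €3572.80.
Claim 4 (€536): deductible met; 30% of €536 = €160.80. Patient owes €160.80 (running OOP €4581). Insurer: €536 − €160.80 = €375.20.

€375.20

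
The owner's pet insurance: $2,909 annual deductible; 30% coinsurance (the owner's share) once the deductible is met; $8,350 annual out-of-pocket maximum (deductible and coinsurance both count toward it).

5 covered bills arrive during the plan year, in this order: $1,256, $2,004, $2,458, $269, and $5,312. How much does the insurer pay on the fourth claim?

Bill 1, $1,256: all of it applies to the deductible. Owner owes $1,256 (running OOP $1,256). Insurer: $1,256 − $1,256 = $0.
Bill 2, $2,004: $1,653 to deductible, leaving $351; coinsurance $351 × 30% = $105.30. Owner pays $1,758.30; OOP now $3,014.30. Plan pays $2,004 − $1,758.30 = $245.70.
Bill 3, $2,458: deductible met; 30% of $2,458 = $737.40. Owner owes $737.40 (running OOP $3,751.70). Insurer: $2,458 − $737.40 = $1,720.60.
Bill 4, $269: deductible met; 30% of $269 = $80.70. Owner pays $80.70; OOP now $3,832.40. Plan pays $269 − $80.70 = $188.30.

$188.30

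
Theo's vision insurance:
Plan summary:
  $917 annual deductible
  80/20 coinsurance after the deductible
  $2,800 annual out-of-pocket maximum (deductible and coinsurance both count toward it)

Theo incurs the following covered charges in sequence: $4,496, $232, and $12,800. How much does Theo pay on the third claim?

Bill 1, $4,496: $917 finishes the deductible; $3,579 goes to coinsurance; coinsurance $3,579 × 20% = $715.80. Member pays $1,632.80; OOP now $1,632.80.
Bill 2, $232: 20% coinsurance on $232 = $46.40. Member owes $46.40 (running OOP $1,679.20).
Bill 3, $12,800: deductible already satisfied, so member's share is 20% × $12,800 = $2,560. Adding that to $1,679.20 gives $4,239.20, past the $2,800 cap; member pays only $2,800 − $1,679.20 = $1,120.80.

$1,120.80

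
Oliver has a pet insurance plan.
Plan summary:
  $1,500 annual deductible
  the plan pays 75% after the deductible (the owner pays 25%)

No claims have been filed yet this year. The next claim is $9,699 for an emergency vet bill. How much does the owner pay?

The full $1,500 deductible is still open; $1,500 of this bill applies to it.
After the $1,500 deductible portion, $9,699 − $1,500 = $8,199 is subject to coinsurance.
Coinsurance: $8,199 × 25% = $2,049.75.
That puts the owner's cost at $1,500 + $2,049.75 = $3,549.75.

$3,549.75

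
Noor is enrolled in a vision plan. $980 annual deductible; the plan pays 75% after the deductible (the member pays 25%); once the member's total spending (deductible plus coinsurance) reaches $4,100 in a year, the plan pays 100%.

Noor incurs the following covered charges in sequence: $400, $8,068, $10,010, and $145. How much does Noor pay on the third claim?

$1,248

Claim 1 — $400: all of it applies to the deductible. Member pays $400; OOP now $400.
Claim 2 — $8,068: $580 to deductible, leaving $7,488; member's 25% is $1,872. Member owes $2,452 (running OOP $2,852).
Claim 3 — $10,010: 25% coinsurance on $10,010 = $2,502.50. OOP would hit $5,354.50 > $4,100, so the cap limits the member to $4,100 − $2,852 = $1,248.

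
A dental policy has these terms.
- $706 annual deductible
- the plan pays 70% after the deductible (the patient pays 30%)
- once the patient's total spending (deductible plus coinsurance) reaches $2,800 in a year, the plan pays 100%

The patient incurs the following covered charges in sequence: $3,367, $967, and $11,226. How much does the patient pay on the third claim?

$1,005.60

Claim 1 ($3,367): $706 to deductible, leaving $2,661; 30% of $2,661 = $798.30. Cost to patient: $1,504.30. OOP to date $1,504.30.
Claim 2 ($967): deductible already satisfied, so patient's share is 30% × $967 = $290.10. Cost to patient: $290.10. OOP to date $1,794.40.
Claim 3 ($11,226): 30% coinsurance on $11,226 = $3,367.80. That would push OOP to $5,162.20, over the $2,800 cap, so patient pays $2,800 − $1,794.40 = $1,005.60.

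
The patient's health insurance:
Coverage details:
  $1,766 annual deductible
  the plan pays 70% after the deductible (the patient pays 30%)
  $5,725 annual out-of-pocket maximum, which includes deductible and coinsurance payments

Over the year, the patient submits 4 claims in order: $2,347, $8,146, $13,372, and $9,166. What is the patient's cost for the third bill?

Claim 1 — $2,347: deductible takes $1,766, $581 remains; patient's 30% is $174.30. Patient owes $1,940.30 (running OOP $1,940.30).
Claim 2 — $8,146: deductible already satisfied, so patient's share is 30% × $8,146 = $2,443.80. Patient pays $2,443.80; OOP now $4,384.10.
Claim 3 — $13,372: deductible met; 30% of $13,372 = $4,011.60. That would push OOP to $8,395.70, over the $5,725 cap, so patient pays $5,725 − $4,384.10 = $1,340.90.

$1,340.90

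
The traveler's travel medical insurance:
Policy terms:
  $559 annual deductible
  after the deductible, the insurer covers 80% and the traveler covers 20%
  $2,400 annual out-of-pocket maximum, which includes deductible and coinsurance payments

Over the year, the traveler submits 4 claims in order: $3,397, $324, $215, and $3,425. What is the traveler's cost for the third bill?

Bill 1, $3,397: deductible takes $559, $2,838 remains; 20% of $2,838 = $567.60. Cost to traveler: $1,126.60. OOP to date $1,126.60.
Bill 2, $324: deductible already satisfied, so traveler's share is 20% × $324 = $64.80. Cost to traveler: $64.80. OOP to date $1,191.40.
Bill 3, $215: deductible already satisfied, so traveler's share is 20% × $215 = $43. Cost to traveler: $43. OOP to date $1,234.40.

$43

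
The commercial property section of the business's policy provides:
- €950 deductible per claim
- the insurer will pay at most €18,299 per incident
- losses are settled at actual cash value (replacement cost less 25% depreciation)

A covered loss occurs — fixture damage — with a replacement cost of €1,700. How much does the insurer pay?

Actual cash value after 25% depreciation: €1,700 × 75% = €1,275.
After the deductible, €1,275 − €950 = €325 remains.
€325 ≤ €18,299, so the limit doesn't bind; insurer pays €325.

€325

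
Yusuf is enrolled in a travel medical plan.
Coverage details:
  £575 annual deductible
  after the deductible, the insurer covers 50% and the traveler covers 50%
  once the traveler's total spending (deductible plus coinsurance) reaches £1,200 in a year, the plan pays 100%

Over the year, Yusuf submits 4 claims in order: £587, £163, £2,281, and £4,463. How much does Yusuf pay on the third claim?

£537.50

Bill 1, £587: deductible takes £575, £12 remains; coinsurance £12 × 50% = £6. Traveler owes £581 (running OOP £581).
Bill 2, £163: 50% coinsurance on £163 = £81.50. Traveler owes £81.50 (running OOP £662.50).
Bill 3, £2,281: 50% coinsurance on £2,281 = £1,140.50. OOP would hit £1,803 > £1,200, so the cap limits the traveler to £1,200 − £662.50 = £537.50.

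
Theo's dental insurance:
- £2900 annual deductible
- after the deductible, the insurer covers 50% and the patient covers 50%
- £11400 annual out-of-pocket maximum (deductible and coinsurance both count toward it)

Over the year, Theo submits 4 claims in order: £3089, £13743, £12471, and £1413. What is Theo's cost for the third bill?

£1534

Bill 1, £3089: deductible takes £2900, £189 remains; patient's 50% is £94.50. Patient pays £2994.50; OOP now £2994.50.
Bill 2, £13743: deductible already satisfied, so patient's share is 50% × £13743 = £6871.50. Cost to patient: £6871.50. OOP to date £9866.
Bill 3, £12471: deductible already satisfied, so patient's share is 50% × £12471 = £6235.50. That would push OOP to £16101.50, over the £11400 cap, so patient pays £11400 − £9866 = £1534.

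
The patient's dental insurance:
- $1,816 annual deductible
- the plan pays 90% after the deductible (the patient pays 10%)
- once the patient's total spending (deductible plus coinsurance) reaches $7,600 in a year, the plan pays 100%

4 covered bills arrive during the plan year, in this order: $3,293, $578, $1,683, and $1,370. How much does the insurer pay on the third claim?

$1,514.70

Claim 1 — $3,293: $1,816 to deductible, leaving $1,477; coinsurance $1,477 × 10% = $147.70. Patient owes $1,963.70 (running OOP $1,963.70). Plan pays $3,293 − $1,963.70 = $1,329.30.
Claim 2 — $578: 10% coinsurance on $578 = $57.80. Patient owes $57.80 (running OOP $2,021.50). Plan pays $578 − $57.80 = $520.20.
Claim 3 — $1,683: deductible met; 10% of $1,683 = $168.30. Patient pays $168.30; OOP now $2,189.80. Plan pays $1,683 − $168.30 = $1,514.70.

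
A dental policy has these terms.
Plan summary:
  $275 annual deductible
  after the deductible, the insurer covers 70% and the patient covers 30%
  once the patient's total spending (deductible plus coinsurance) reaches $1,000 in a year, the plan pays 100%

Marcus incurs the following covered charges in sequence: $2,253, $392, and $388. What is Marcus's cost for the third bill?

Claim 1 — $2,253: $275 to deductible, leaving $1,978; coinsurance $1,978 × 30% = $593.40. Cost to patient: $868.40. OOP to date $868.40.
Claim 2 — $392: deductible already satisfied, so patient's share is 30% × $392 = $117.60. Patient owes $117.60 (running OOP $986).
Claim 3 — $388: 30% coinsurance on $388 = $116.40. Adding that to $986 gives $1,102.40, past the $1,000 cap; patient pays only $1,000 − $986 = $14.

$14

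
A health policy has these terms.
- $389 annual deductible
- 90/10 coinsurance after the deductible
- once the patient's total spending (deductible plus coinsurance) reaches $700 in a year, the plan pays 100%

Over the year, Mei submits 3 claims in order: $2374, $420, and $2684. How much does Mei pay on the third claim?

$70.50

Claim 1 — $2374: $389 to deductible, leaving $1985; coinsurance $1985 × 10% = $198.50. Patient owes $587.50 (running OOP $587.50).
Claim 2 — $420: deductible met; 10% of $420 = $42. Cost to patient: $42. OOP to date $629.50.
Claim 3 — $2684: deductible already satisfied, so patient's share is 10% × $2684 = $268.40. That would push OOP to $897.90, over the $700 cap, so patient pays $700 − $629.50 = $70.50.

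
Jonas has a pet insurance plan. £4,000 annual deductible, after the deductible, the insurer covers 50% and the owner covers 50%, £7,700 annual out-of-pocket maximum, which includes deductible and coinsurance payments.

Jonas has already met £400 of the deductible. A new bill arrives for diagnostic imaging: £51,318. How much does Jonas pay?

£7,300

Deductible still to meet: £4,000 − £400 = £3,600.
The remaining £47,718 (= £51,318 − £3,600) moves to coinsurance.
Coinsurance: £47,718 × 50% = £23,859.
So the owner owes £3,600 + £23,859 = £27,459 before any cap.
Adding £27,459 to the £400 already spent would give £27,859, which exceeds the £7,700 cap; the owner pays just £7,700 − £400 = £7,300.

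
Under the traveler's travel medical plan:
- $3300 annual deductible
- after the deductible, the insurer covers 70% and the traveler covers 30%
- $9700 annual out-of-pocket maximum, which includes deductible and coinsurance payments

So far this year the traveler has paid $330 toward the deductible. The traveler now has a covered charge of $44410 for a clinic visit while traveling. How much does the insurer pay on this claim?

$330 of the $3300 deductible is already met, leaving $2970.
The remaining $41440 (= $44410 − $2970) moves to coinsurance.
Traveler's 30% share of $41440 is $12432.
So the traveler owes $2970 + $12432 = $15402 before any cap.
Adding $15402 to the $330 already spent would give $15732, which exceeds the $9700 cap; the traveler pays just $9700 − $330 = $9370.
The plan picks up $44410 − $9370 = $35040.

$35040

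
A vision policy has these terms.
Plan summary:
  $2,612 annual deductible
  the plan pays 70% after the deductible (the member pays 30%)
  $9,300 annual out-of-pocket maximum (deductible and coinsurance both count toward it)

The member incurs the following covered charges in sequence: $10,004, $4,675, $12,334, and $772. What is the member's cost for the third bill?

$3,067.90

Claim 1 ($10,004): deductible takes $2,612, $7,392 remains; 30% of $7,392 = $2,217.60. Cost to member: $4,829.60. OOP to date $4,829.60.
Claim 2 ($4,675): 30% coinsurance on $4,675 = $1,402.50. Member pays $1,402.50; OOP now $6,232.10.
Claim 3 ($12,334): deductible met; 30% of $12,334 = $3,700.20. Adding that to $6,232.10 gives $9,932.30, past the $9,300 cap; member pays only $9,300 − $6,232.10 = $3,067.90.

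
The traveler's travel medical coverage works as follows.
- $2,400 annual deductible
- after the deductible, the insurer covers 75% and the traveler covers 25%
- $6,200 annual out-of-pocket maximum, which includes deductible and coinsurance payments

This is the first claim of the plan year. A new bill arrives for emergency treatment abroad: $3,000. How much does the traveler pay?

$2,550

Deductible not yet touched, so the first $2,400 of the bill goes to the deductible.
That leaves $3,000 − $2,400 = $600 for coinsurance.
Traveler's 25% share of $600 is $150.
So the traveler owes $2,400 + $150 = $2,550 before any cap.
Cumulative spending $0 + $2,550 = $2,550 stays under the $6,200 maximum.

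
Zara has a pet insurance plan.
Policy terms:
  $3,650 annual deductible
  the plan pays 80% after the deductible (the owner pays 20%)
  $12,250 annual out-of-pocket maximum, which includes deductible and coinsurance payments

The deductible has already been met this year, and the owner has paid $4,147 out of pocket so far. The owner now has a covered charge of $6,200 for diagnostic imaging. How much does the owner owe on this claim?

The deductible is already satisfied, so the full bill goes to coinsurance.
20% of $6,200 = $1,240 falls to the owner.
Cumulative spending $4,147 + $1,240 = $5,387 stays under the $12,250 maximum.

$1,240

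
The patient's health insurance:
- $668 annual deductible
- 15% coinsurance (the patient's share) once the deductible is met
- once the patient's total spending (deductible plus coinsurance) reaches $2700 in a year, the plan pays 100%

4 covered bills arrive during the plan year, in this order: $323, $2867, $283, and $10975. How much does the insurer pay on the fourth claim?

$9363.75

#1 ($323): all of it applies to the deductible. Patient pays $323; OOP now $323. Insurer: $323 − $323 = $0.
#2 ($2867): $345 to deductible, leaving $2522; 15% of $2522 = $378.30. Patient pays $723.30; OOP now $1046.30. Insurer: $2867 − $723.30 = $2143.70.
#3 ($283): deductible met; 15% of $283 = $42.45. Patient owes $42.45 (running OOP $1088.75). Insurer: $283 − $42.45 = $240.55.
#4 ($10975): 15% coinsurance on $10975 = $1646.25. That would push OOP to $2735, over the $2700 cap, so patient pays $2700 − $1088.75 = $1611.25. Plan pays $10975 − $1611.25 = $9363.75.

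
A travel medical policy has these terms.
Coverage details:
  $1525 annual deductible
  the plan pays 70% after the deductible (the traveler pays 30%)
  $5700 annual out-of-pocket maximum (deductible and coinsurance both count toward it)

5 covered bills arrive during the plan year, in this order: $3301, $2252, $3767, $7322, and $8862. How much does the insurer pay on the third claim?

Claim 1 — $3301: $1525 finishes the deductible; $1776 goes to coinsurance; coinsurance $1776 × 30% = $532.80. Cost to traveler: $2057.80. OOP to date $2057.80. Insurer: $3301 − $2057.80 = $1243.20.
Claim 2 — $2252: 30% coinsurance on $2252 = $675.60. Traveler owes $675.60 (running OOP $2733.40). Plan pays $2252 − $675.60 = $1576.40.
Claim 3 — $3767: 30% coinsurance on $3767 = $1130.10. Traveler owes $1130.10 (running OOP $3863.50). Plan pays $3767 − $1130.10 = $2636.90.

$2636.90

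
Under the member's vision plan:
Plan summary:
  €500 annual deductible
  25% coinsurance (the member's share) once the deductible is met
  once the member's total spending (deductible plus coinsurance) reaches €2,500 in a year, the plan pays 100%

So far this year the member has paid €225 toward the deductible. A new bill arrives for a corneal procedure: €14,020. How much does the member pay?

Deductible still to meet: €500 − €225 = €275.
That leaves €14,020 − €275 = €13,745 for coinsurance.
Member's 25% share of €13,745 is €3,436.25.
So the member owes €275 + €3,436.25 = €3,711.25 before any cap.
Year-to-date out-of-pocket would reach €225 + €3,711.25 = €3,936.25, above the €2,500 maximum, so the member pays only €2,500 − €225 = €2,275.

€2,275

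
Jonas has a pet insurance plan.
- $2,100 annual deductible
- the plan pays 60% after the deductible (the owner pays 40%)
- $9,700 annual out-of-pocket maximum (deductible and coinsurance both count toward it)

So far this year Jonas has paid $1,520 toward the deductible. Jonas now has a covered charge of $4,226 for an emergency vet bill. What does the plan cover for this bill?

$2,187.60

Remaining deductible: $2,100 − $1,520 = $580.
The remaining $3,646 (= $4,226 − $580) moves to coinsurance.
40% of $3,646 = $1,458.40 falls to the owner.
So the owner owes $580 + $1,458.40 = $2,038.40 before any cap.
Cumulative spending $1,520 + $2,038.40 = $3,558.40 stays under the $9,700 maximum.
The plan picks up $4,226 − $2,038.40 = $2,187.60.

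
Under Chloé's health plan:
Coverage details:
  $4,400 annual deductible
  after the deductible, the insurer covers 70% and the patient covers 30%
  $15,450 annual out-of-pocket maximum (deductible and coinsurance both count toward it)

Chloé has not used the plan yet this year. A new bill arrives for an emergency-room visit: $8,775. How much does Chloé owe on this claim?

$5,712.50

Deductible not yet touched, so the first $4,400 of the bill goes to the deductible.
That leaves $8,775 − $4,400 = $4,375 for coinsurance.
Coinsurance: $4,375 × 30% = $1,312.50.
So the patient owes $4,400 + $1,312.50 = $5,712.50 before any cap.
Total out-of-pocket so far would be $0 + $5,712.50 = $5,712.50, below the $15,450 cap — no reduction.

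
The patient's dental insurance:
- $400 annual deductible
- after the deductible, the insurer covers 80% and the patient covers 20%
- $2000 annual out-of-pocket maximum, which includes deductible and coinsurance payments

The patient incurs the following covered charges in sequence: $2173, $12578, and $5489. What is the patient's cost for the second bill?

#1 ($2173): $400 to deductible, leaving $1773; 20% of $1773 = $354.60. Cost to patient: $754.60. OOP to date $754.60.
#2 ($12578): 20% coinsurance on $12578 = $2515.60. OOP would hit $3270.20 > $2000, so the cap limits the patient to $2000 − $754.60 = $1245.40.

$1245.40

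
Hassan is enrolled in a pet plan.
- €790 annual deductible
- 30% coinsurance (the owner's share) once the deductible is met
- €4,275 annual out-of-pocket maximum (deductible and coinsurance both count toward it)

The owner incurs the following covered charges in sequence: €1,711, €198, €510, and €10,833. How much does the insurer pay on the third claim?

Bill 1, €1,711: deductible takes €790, €921 remains; owner's 30% is €276.30. Owner owes €1,066.30 (running OOP €1,066.30). Insurer: €1,711 − €1,066.30 = €644.70.
Bill 2, €198: deductible met; 30% of €198 = €59.40. Cost to owner: €59.40. OOP to date €1,125.70. Plan pays €198 − €59.40 = €138.60.
Bill 3, €510: deductible already satisfied, so owner's share is 30% × €510 = €153. Cost to owner: €153. OOP to date €1,278.70. Plan pays €510 − €153 = €357.

€357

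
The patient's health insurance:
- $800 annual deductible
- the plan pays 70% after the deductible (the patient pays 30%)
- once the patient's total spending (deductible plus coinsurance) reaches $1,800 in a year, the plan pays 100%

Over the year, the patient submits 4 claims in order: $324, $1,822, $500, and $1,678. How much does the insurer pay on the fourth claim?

#1 ($324): fully absorbed by the deductible. Cost to patient: $324. OOP to date $324. Plan pays $324 − $324 = $0.
#2 ($1,822): deductible takes $476, $1,346 remains; 30% of $1,346 = $403.80. Patient pays $879.80; OOP now $1,203.80. Plan pays $1,822 − $879.80 = $942.20.
#3 ($500): 30% coinsurance on $500 = $150. Patient pays $150; OOP now $1,353.80. Insurer: $500 − $150 = $350.
#4 ($1,678): deductible met; 30% of $1,678 = $503.40. Adding that to $1,353.80 gives $1,857.20, past the $1,800 cap; patient pays only $1,800 − $1,353.80 = $446.20. Insurer: $1,678 − $446.20 = $1,231.80.

$1,231.80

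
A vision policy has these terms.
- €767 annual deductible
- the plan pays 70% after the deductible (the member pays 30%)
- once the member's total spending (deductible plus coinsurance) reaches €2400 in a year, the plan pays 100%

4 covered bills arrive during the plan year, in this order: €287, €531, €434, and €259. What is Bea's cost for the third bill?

Bill 1, €287: entire amount goes to the deductible. Cost to member: €287. OOP to date €287.
Bill 2, €531: €480 to deductible, leaving €51; 30% of €51 = €15.30. Cost to member: €495.30. OOP to date €782.30.
Bill 3, €434: deductible already satisfied, so member's share is 30% × €434 = €130.20. Cost to member: €130.20. OOP to date €912.50.

€130.20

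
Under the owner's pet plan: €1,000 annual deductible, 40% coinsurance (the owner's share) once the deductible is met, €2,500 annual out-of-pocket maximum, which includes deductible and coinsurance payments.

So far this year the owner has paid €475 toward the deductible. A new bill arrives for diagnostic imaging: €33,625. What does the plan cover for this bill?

€31,600

€475 of the €1,000 deductible is already met, leaving €525.
After the €525 deductible portion, €33,625 − €525 = €33,100 is subject to coinsurance.
40% of €33,100 = €13,240 falls to the owner.
That puts the owner's cost at €525 + €13,240 = €13,765 before any cap.
Adding €13,765 to the €475 already spent would give €14,240, which exceeds the €2,500 cap; the owner pays just €2,500 − €475 = €2,025.
The plan picks up €33,625 − €2,025 = €31,600.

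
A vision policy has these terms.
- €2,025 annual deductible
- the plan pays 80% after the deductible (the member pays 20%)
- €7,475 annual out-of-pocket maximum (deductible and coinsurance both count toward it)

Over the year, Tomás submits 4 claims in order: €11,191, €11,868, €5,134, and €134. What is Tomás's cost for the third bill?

€1,026.80

Bill 1, €11,191: deductible takes €2,025, €9,166 remains; member's 20% is €1,833.20. Cost to member: €3,858.20. OOP to date €3,858.20.
Bill 2, €11,868: deductible already satisfied, so member's share is 20% × €11,868 = €2,373.60. Member pays €2,373.60; OOP now €6,231.80.
Bill 3, €5,134: deductible already satisfied, so member's share is 20% × €5,134 = €1,026.80. Member pays €1,026.80; OOP now €7,258.60.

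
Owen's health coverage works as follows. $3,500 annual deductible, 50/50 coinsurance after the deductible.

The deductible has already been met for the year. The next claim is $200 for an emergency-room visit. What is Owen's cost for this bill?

$100

The deductible is already satisfied, so the full bill goes to coinsurance.
Coinsurance: $200 × 50% = $100.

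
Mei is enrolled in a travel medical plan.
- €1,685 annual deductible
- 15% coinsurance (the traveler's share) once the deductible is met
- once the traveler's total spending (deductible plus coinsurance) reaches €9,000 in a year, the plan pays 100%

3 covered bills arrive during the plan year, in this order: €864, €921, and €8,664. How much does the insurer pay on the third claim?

€7,364.40

Claim 1 (€864): entire amount goes to the deductible. Traveler pays €864; OOP now €864. Plan pays €864 − €864 = €0.
Claim 2 (€921): €821 finishes the deductible; €100 goes to coinsurance; 15% of €100 = €15. Cost to traveler: €836. OOP to date €1,700. Plan pays €921 − €836 = €85.
Claim 3 (€8,664): deductible met; 15% of €8,664 = €1,299.60. Traveler owes €1,299.60 (running OOP €2,999.60). Plan pays €8,664 − €1,299.60 = €7,364.40.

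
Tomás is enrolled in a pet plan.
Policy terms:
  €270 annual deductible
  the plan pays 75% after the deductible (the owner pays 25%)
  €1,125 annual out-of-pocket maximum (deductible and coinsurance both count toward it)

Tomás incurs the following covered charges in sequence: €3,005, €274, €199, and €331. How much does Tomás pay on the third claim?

Bill 1, €3,005: €270 to deductible, leaving €2,735; 25% of €2,735 = €683.75. Owner owes €953.75 (running OOP €953.75).
Bill 2, €274: deductible already satisfied, so owner's share is 25% × €274 = €68.50. Owner pays €68.50; OOP now €1,022.25.
Bill 3, €199: deductible met; 25% of €199 = €49.75. Owner owes €49.75 (running OOP €1,072).

€49.75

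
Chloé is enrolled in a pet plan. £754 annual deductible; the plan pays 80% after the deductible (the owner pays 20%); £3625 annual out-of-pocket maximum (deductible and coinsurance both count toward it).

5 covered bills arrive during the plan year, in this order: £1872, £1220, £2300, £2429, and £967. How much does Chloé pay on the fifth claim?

Claim 1 (£1872): deductible takes £754, £1118 remains; coinsurance £1118 × 20% = £223.60. Owner pays £977.60; OOP now £977.60.
Claim 2 (£1220): deductible already satisfied, so owner's share is 20% × £1220 = £244. Owner pays £244; OOP now £1221.60.
Claim 3 (£2300): deductible already satisfied, so owner's share is 20% × £2300 = £460. Owner pays £460; OOP now £1681.60.
Claim 4 (£2429): deductible met; 20% of £2429 = £485.80. Owner pays £485.80; OOP now £2167.40.
Claim 5 (£967): deductible already satisfied, so owner's share is 20% × £967 = £193.40. Owner pays £193.40; OOP now £2360.80.

£193.40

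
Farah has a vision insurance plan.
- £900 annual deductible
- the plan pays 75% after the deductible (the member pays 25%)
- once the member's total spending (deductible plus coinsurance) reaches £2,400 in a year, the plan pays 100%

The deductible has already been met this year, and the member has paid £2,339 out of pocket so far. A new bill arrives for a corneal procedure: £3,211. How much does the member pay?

With the deductible met, the entire £3,211 is subject to coinsurance.
Member's 25% share of £3,211 is £802.75.
Year-to-date out-of-pocket would reach £2,339 + £802.75 = £3,141.75, above the £2,400 maximum, so the member pays only £2,400 − £2,339 = £61.

£61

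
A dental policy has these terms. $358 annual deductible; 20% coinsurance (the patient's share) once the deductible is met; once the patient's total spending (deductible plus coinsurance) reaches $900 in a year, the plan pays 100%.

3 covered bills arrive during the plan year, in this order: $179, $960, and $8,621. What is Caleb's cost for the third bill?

$385.80

Claim 1 — $179: all of it applies to the deductible. Patient owes $179 (running OOP $179).
Claim 2 — $960: $179 finishes the deductible; $781 goes to coinsurance; patient's 20% is $156.20. Patient pays $335.20; OOP now $514.20.
Claim 3 — $8,621: 20% coinsurance on $8,621 = $1,724.20. Adding that to $514.20 gives $2,238.40, past the $900 cap; patient pays only $900 − $514.20 = $385.80.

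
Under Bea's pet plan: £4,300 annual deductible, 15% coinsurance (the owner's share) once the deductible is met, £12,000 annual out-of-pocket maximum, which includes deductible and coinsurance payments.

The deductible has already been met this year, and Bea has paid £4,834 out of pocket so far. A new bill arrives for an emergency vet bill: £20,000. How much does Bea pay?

With the deductible met, the entire £20,000 is subject to coinsurance.
Coinsurance: £20,000 × 15% = £3,000.
Cumulative spending £4,834 + £3,000 = £7,834 stays under the £12,000 maximum.

£3,000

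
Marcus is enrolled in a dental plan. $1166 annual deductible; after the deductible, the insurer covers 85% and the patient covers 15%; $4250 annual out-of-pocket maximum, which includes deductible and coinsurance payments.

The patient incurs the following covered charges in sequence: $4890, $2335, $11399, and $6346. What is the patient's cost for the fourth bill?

$465.30

#1 ($4890): $1166 finishes the deductible; $3724 goes to coinsurance; coinsurance $3724 × 15% = $558.60. Patient pays $1724.60; OOP now $1724.60.
#2 ($2335): deductible met; 15% of $2335 = $350.25. Cost to patient: $350.25. OOP to date $2074.85.
#3 ($11399): 15% coinsurance on $11399 = $1709.85. Cost to patient: $1709.85. OOP to date $3784.70.
#4 ($6346): deductible already satisfied, so patient's share is 15% × $6346 = $951.90. That would push OOP to $4736.60, over the $4250 cap, so patient pays $4250 − $3784.70 = $465.30.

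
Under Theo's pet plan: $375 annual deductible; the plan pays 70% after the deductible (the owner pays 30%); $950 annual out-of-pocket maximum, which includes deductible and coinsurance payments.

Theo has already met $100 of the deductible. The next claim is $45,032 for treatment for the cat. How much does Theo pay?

$850

$100 of the $375 deductible is already met, leaving $275.
After the $275 deductible portion, $45,032 − $275 = $44,757 is subject to coinsurance.
Coinsurance: $44,757 × 30% = $13,427.10.
That puts the owner's cost at $275 + $13,427.10 = $13,702.10 before any cap.
Year-to-date out-of-pocket would reach $100 + $13,702.10 = $13,802.10, above the $950 maximum, so the owner pays only $950 − $100 = $850.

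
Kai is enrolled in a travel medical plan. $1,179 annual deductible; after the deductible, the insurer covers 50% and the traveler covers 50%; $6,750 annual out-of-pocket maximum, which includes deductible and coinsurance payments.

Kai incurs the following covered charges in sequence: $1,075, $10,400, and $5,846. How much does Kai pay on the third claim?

$423

Claim 1 ($1,075): fully absorbed by the deductible. Traveler owes $1,075 (running OOP $1,075).
Claim 2 ($10,400): deductible takes $104, $10,296 remains; traveler's 50% is $5,148. Traveler owes $5,252 (running OOP $6,327).
Claim 3 ($5,846): deductible already satisfied, so traveler's share is 50% × $5,846 = $2,923. That would push OOP to $9,250, over the $6,750 cap, so traveler pays $6,750 − $6,327 = $423.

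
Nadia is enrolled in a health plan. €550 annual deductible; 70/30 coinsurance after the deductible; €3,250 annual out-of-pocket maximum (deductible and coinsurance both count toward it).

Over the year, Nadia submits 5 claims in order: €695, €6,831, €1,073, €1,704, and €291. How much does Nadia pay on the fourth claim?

€285.30

Bill 1, €695: €550 finishes the deductible; €145 goes to coinsurance; patient's 30% is €43.50. Patient owes €593.50 (running OOP €593.50).
Bill 2, €6,831: deductible met; 30% of €6,831 = €2,049.30. Patient pays €2,049.30; OOP now €2,642.80.
Bill 3, €1,073: deductible met; 30% of €1,073 = €321.90. Cost to patient: €321.90. OOP to date €2,964.70.
Bill 4, €1,704: deductible met; 30% of €1,704 = €511.20. OOP would hit €3,475.90 > €3,250, so the cap limits the patient to €3,250 − €2,964.70 = €285.30.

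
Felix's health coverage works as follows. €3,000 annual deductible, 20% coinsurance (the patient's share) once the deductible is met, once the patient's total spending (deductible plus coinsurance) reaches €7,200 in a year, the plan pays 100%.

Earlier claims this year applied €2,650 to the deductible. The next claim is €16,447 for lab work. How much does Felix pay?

Deductible still to meet: €3,000 − €2,650 = €350.
The remaining €16,097 (= €16,447 − €350) moves to coinsurance.
20% of €16,097 = €3,219.40 falls to the patient.
Patient responsibility before any cap: €350 + €3,219.40 = €3,569.40.
Year-to-date out-of-pocket becomes €2,650 + €3,569.40 = €6,219.40, still under the €7,200 maximum, so no cap applies.

€3,569.40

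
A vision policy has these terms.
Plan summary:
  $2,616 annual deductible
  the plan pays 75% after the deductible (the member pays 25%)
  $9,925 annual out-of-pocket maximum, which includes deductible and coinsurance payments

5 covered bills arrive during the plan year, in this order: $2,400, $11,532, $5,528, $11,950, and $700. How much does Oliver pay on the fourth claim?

$2,987.50

Claim 1 — $2,400: all of it applies to the deductible. Member owes $2,400 (running OOP $2,400).
Claim 2 — $11,532: $216 finishes the deductible; $11,316 goes to coinsurance; coinsurance $11,316 × 25% = $2,829. Cost to member: $3,045. OOP to date $5,445.
Claim 3 — $5,528: deductible met; 25% of $5,528 = $1,382. Member owes $1,382 (running OOP $6,827).
Claim 4 — $11,950: deductible already satisfied, so member's share is 25% × $11,950 = $2,987.50. Member owes $2,987.50 (running OOP $9,814.50).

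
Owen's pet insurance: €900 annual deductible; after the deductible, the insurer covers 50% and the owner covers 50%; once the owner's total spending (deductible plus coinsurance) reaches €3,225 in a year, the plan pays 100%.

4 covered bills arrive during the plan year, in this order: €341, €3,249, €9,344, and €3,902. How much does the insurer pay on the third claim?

€8,364

Claim 1 — €341: fully absorbed by the deductible. Owner owes €341 (running OOP €341). Insurer: €341 − €341 = €0.
Claim 2 — €3,249: deductible takes €559, €2,690 remains; 50% of €2,690 = €1,345. Cost to owner: €1,904. OOP to date €2,245. Plan pays €3,249 − €1,904 = €1,345.
Claim 3 — €9,344: deductible already satisfied, so owner's share is 50% × €9,344 = €4,672. That would push OOP to €6,917, over the €3,225 cap, so owner pays €3,225 − €2,245 = €980. Plan pays €9,344 − €980 = €8,364.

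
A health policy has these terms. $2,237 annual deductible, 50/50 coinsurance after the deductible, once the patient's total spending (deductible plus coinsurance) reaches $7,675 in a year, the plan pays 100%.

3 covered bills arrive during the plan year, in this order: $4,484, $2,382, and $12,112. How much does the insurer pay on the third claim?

$8,988.50

Bill 1, $4,484: deductible takes $2,237, $2,247 remains; 50% of $2,247 = $1,123.50. Patient owes $3,360.50 (running OOP $3,360.50). Insurer: $4,484 − $3,360.50 = $1,123.50.
Bill 2, $2,382: deductible met; 50% of $2,382 = $1,191. Patient pays $1,191; OOP now $4,551.50. Insurer: $2,382 − $1,191 = $1,191.
Bill 3, $12,112: deductible already satisfied, so patient's share is 50% × $12,112 = $6,056. That would push OOP to $10,607.50, over the $7,675 cap, so patient pays $7,675 − $4,551.50 = $3,123.50. Insurer: $12,112 − $3,123.50 = $8,988.50.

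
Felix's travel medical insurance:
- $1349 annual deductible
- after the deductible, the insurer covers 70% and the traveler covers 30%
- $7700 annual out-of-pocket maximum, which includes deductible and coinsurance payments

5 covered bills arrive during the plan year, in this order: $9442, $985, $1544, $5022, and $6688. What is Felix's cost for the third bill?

Claim 1 ($9442): deductible takes $1349, $8093 remains; 30% of $8093 = $2427.90. Traveler owes $3776.90 (running OOP $3776.90).
Claim 2 ($985): deductible already satisfied, so traveler's share is 30% × $985 = $295.50. Traveler owes $295.50 (running OOP $4072.40).
Claim 3 ($1544): deductible already satisfied, so traveler's share is 30% × $1544 = $463.20. Traveler owes $463.20 (running OOP $4535.60).

$463.20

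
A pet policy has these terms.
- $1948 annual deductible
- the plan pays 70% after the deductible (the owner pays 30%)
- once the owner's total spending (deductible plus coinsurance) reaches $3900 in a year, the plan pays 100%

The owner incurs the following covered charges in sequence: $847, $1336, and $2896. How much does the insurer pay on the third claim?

$2027.20

Bill 1, $847: all of it applies to the deductible. Owner pays $847; OOP now $847. Insurer: $847 − $847 = $0.
Bill 2, $1336: $1101 to deductible, leaving $235; coinsurance $235 × 30% = $70.50. Owner pays $1171.50; OOP now $2018.50. Plan pays $1336 − $1171.50 = $164.50.
Bill 3, $2896: 30% coinsurance on $2896 = $868.80. Owner pays $868.80; OOP now $2887.30. Plan pays $2896 − $868.80 = $2027.20.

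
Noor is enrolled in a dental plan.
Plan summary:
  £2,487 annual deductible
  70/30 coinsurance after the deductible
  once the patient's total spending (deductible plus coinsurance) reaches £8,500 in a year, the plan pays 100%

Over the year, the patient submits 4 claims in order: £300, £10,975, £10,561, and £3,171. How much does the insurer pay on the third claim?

Claim 1 (£300): all of it applies to the deductible. Cost to patient: £300. OOP to date £300. Plan pays £300 − £300 = £0.
Claim 2 (£10,975): deductible takes £2,187, £8,788 remains; patient's 30% is £2,636.40. Patient owes £4,823.40 (running OOP £5,123.40). Insurer: £10,975 − £4,823.40 = £6,151.60.
Claim 3 (£10,561): deductible already satisfied, so patient's share is 30% × £10,561 = £3,168.30. Patient owes £3,168.30 (running OOP £8,291.70). Plan pays £10,561 − £3,168.30 = £7,392.70.

£7,392.70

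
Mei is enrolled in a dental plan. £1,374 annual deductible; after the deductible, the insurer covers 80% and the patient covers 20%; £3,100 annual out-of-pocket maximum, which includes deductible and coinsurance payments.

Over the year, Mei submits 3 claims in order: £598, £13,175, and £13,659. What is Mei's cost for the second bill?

£2,502

#1 (£598): all of it applies to the deductible. Patient pays £598; OOP now £598.
#2 (£13,175): £776 finishes the deductible; £12,399 goes to coinsurance; 20% of £12,399 = £2,479.80. Together that's £776 + £2,479.80 = £3,255.80. That would push OOP to £3,853.80, over the £3,100 cap, so patient pays £3,100 − £598 = £2,502.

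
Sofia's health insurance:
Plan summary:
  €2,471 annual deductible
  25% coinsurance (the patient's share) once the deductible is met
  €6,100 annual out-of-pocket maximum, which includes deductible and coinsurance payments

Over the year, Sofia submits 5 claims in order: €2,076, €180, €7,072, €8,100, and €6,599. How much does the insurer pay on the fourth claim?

#1 (€2,076): entire amount goes to the deductible. Patient owes €2,076 (running OOP €2,076). Plan pays €2,076 − €2,076 = €0.
#2 (€180): fully absorbed by the deductible. Patient owes €180 (running OOP €2,256). Plan pays €180 − €180 = €0.
#3 (€7,072): €215 to deductible, leaving €6,857; 25% of €6,857 = €1,714.25. Patient owes €1,929.25 (running OOP €4,185.25). Insurer: €7,072 − €1,929.25 = €5,142.75.
#4 (€8,100): deductible met; 25% of €8,100 = €2,025. OOP would hit €6,210.25 > €6,100, so the cap limits the patient to €6,100 − €4,185.25 = €1,914.75. Plan pays €8,100 − €1,914.75 = €6,185.25.

€6,185.25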